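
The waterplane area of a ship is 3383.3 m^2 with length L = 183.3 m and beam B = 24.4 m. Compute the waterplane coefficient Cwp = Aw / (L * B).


Formula: Cwp = Aw / (L * B)
Step 1 — L * B = 183.3 * 24.4 = 4472.52 m^2
Step 2 — Cwp = 3383.3 / 4472.52 ≈ 0.75646 (5 s.f.)

0.75646


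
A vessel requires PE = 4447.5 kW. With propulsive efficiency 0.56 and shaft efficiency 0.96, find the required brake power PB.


Formula: PB = PE / (eta_D * eta_S)
Step 1 — combined efficiency = eta_D * eta_S = 0.56 * 0.96 = 0.5376
Step 2 — PB = 4447.5 / 0.5376 ≈ 8272.9 kW (5 s.f.)

8272.9 kW


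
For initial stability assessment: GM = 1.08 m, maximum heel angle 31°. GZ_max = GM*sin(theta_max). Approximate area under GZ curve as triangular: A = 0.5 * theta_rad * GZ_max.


Formula: GZ_max = GM * sin(theta); Area = 0.5 * theta_rad * GZ_max
Step 1 — GZ_max = 1.08 * sin(31°) = 1.08 * 0.515038 = 0.556241 m
Step 2 — theta_rad = 31 * pi/180 = 0.541052 rad
Step 3 — Area = 0.5 * 0.541052 * 0.556241 ≈ 0.15048 m·rad (5 s.f.)

0.15048 m·rad


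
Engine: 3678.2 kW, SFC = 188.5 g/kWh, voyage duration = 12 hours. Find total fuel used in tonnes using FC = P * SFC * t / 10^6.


Formula: FC (tonnes) = P * SFC * t / 1,000,000
Step 1 — P * SFC * t = 3678.2 * 188.5 * 12 = 8320088.4 g
Step 2 — FC (tonnes) = 8320088.4 / 1,000,000 ≈ 8.3201 tonnes (5 s.f.)

8.3201 tonnes


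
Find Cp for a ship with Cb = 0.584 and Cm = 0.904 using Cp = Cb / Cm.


Formula: Cp = Cb / Cm
Substituting: Cp = 0.584 / 0.904
Result: Cp ≈ 0.64602 (5 s.f.)

0.64602


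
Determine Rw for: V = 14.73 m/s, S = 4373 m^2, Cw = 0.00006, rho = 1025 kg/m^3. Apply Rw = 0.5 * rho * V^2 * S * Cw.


Formula: Rw = 0.5 * rho * V^2 * S * Cw
Step 1 — V^2 = 14.73^2 = 216.9729
Step 2 — 0.5 * rho * V^2 = 0.5 * 1025 * 216.9729 = 111198.61125
Step 3 — Rw = 111198.61125 * 4373 * 0.00006 ≈ 29176 N (5 s.f.)

29176 N


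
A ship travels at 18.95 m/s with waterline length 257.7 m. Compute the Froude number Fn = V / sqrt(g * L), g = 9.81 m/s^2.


Formula: Fn = V / sqrt(g * L)
Step 1 — g * L = 9.81 * 257.7 = 2528.037
Step 2 — sqrt(g * L) = sqrt(2528.037) = 50.279588
Step 3 — Fn = 18.95 / 50.279588 ≈ 0.37689 (5 s.f.)

0.37689


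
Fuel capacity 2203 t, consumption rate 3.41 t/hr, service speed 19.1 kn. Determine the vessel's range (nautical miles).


Formula: endurance = fuel / rate; range = endurance * speed
Step 1 — endurance = 2203 / 3.41 = 646.0411 hours
Step 2 — range = 646.0411 * 19.1 ≈ 12339 nautical miles (5 s.f.)

12339 NM


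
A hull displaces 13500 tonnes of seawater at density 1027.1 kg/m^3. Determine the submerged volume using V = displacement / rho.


Formula: V = mass / rho
Step 1 — convert tonnes to kg: 13500 t * 1000 = 13500000 kg
Step 2 — V = 13500000 / 1027.1 ≈ 13144 m^3 (5 s.f.)

13144 m^3


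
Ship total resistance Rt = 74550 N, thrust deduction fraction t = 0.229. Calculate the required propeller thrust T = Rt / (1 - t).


Formula: T = Rt / (1 - t)
Step 1 — (1 - t) = 1 - 0.229 = 0.771
Step 2 — T = 74550 / 0.771 ≈ 96693 N (5 s.f.)

96693 N


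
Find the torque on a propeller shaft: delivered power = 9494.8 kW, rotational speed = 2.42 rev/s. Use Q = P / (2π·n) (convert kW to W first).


Formula: Q = P_W / (2 * pi * n)
Step 1 — P_W = 9494.8 kW * 1000 = 9494800.0 W
Step 2 — 2 * pi * n = 2 * pi * 2.42 = 15.205308
Step 3 — Q = 9494800.0 / 15.205308 ≈ 624440 N·m (5 s.f.)

624440 N·m


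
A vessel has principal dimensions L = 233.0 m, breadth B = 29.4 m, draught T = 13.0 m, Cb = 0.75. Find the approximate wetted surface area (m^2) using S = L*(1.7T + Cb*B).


Formula: S = 1.7*L*T + V/T with V = Cb*L*B*T, i.e. S = L * (1.7*T + Cb*B)
Step 1 — 1.7*T = 1.7 * 13.0 = 22.1 m
Step 2 — Cb*B = 0.75 * 29.4 = 22.05 m
Step 3 — 1.7*T + Cb*B = 22.1 + 22.05 = 44.15 m
Step 4 — S = 233.0 * 44.15 ≈ 10287 m^2 (5 s.f.)

10287 m^2


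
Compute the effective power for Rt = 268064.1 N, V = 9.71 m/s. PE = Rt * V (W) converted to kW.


Formula: PE = Rt * V / 1000 (kW)
Step 1 — PE (W) = 268064.1 * 9.71 = 2602902.411 W
Step 2 — PE (kW) = 2602902.411 / 1000 ≈ 2602.9 kW (5 s.f.)

2602.9 kW


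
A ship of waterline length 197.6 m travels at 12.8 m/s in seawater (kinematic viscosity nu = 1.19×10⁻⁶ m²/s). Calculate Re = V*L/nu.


Formula: Re = V * L / nu
Step 1 — V * L = 12.8 * 197.6 = 2529.28 m^2/s
Step 2 — Re = 2529.28 / 1.19e-6 = 2.13e+09

2.13e+09


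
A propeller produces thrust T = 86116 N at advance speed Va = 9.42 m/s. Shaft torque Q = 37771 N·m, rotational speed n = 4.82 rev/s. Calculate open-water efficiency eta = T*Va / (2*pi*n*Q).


Formula: eta = T * Va / (2 * pi * n * Q)
Step 1 — numerator = T * Va = 86116 * 9.42 = 811212.72
Step 2 — 2 * pi * n = 2 * pi * 4.82 = 30.284953
Step 3 — denominator = 30.284953 * 37771 = 1143892.96
Step 4 — eta = 811212.72 / 1143892.96 ≈ 0.70917 (5 s.f.)

0.70917


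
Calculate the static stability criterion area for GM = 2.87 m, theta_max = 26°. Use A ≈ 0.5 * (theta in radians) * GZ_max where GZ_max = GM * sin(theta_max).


Formula: GZ_max = GM * sin(theta); Area = 0.5 * theta_rad * GZ_max
Step 1 — GZ_max = 2.87 * sin(26°) = 2.87 * 0.438371 = 1.258125 m
Step 2 — theta_rad = 26 * pi/180 = 0.453786 rad
Step 3 — Area = 0.5 * 0.453786 * 1.258125 ≈ 0.28546 m·rad (5 s.f.)

0.28546 m·rad


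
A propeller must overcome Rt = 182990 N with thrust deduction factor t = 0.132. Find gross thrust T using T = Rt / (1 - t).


Formula: T = Rt / (1 - t)
Step 1 — (1 - t) = 1 - 0.132 = 0.868
Step 2 — T = 182990 / 0.868 ≈ 210820 N (5 s.f.)

210820 N


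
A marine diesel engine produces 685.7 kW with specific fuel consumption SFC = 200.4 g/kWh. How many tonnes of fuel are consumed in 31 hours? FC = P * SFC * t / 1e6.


Formula: FC (tonnes) = P * SFC * t / 1,000,000
Step 1 — P * SFC * t = 685.7 * 200.4 * 31 = 4259842.68 g
Step 2 — FC (tonnes) = 4259842.68 / 1,000,000 ≈ 4.2598 tonnes (5 s.f.)

4.2598 tonnes


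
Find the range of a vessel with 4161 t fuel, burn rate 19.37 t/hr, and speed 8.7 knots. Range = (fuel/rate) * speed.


Formula: endurance = fuel / rate; range = endurance * speed
Step 1 — endurance = 4161 / 19.37 = 214.8167 hours
Step 2 — range = 214.8167 * 8.7 ≈ 1868.9 nautical miles (5 s.f.)

1868.9 NM


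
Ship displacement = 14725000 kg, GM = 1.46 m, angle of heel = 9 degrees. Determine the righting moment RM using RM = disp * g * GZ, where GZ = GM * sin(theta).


Formula: GZ = GM * sin(theta); RM = disp * g * GZ
Step 1 — GZ = 1.46 * sin(9°) = 1.46 * 0.156434 = 0.228394 m
Step 2 — RM = 14725000 * 9.81 * 0.228394 ≈ 32992000 N·m (5 s.f.)

32992000 N·m


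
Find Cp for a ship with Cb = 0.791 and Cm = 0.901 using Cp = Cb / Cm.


Formula: Cp = Cb / Cm
Substituting: Cp = 0.791 / 0.901
Result: Cp ≈ 0.87791 (5 s.f.)

0.87791


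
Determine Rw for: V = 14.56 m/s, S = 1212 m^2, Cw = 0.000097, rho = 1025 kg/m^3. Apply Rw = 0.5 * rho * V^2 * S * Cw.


Formula: Rw = 0.5 * rho * V^2 * S * Cw
Step 1 — V^2 = 14.56^2 = 211.9936
Step 2 — 0.5 * rho * V^2 = 0.5 * 1025 * 211.9936 = 108646.72
Step 3 — Rw = 108646.72 * 1212 * 0.000097 ≈ 12773 N (5 s.f.)

12773 N


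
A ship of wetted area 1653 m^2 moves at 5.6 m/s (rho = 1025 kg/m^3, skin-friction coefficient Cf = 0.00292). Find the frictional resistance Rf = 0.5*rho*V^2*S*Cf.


Formula: Rf = 0.5 * rho * V^2 * S * Cf
Step 1 — V^2 = 5.6^2 = 31.36
Step 2 — 0.5 * rho * V^2 = 0.5 * 1025 * 31.36 = 16072.0
Step 3 — Rf = 16072.0 * 1653 * 0.00292 ≈ 77576 N (5 s.f.)

77576 N


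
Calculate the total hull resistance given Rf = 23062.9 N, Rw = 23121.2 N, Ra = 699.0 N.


Formula: Rt = Rf + Rw + Ra
Substituting: Rt = 23062.9 + 23121.2 + 699.0
Result: Rt = 46883.1 N

46883.1 N


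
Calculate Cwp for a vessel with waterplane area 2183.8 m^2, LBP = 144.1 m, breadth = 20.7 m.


Formula: Cwp = Aw / (L * B)
Step 1 — L * B = 144.1 * 20.7 = 2982.87 m^2
Step 2 — Cwp = 2183.8 / 2982.87 ≈ 0.73211 (5 s.f.)

0.73211


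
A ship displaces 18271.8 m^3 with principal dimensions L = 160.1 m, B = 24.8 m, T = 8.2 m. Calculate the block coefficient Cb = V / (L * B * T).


Formula: Cb = V / (L * B * T)
Step 1 — L * B * T = 160.1 * 24.8 * 8.2 = 32557.936 m^3
Step 2 — Cb = 18271.8 / 32557.936 ≈ 0.56121 (5 s.f.)

0.56121


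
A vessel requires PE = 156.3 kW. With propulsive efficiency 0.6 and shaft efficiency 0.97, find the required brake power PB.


Formula: PB = PE / (eta_D * eta_S)
Step 1 — combined efficiency = eta_D * eta_S = 0.6 * 0.97 = 0.582
Step 2 — PB = 156.3 / 0.582 ≈ 268.56 kW (5 s.f.)

268.56 kW


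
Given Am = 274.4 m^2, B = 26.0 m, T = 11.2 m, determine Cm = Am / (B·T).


Formula: Cm = Am / (B * T)
Step 1 — B * T = 26.0 * 11.2 = 291.2 m^2
Step 2 — Cm = 274.4 / 291.2 ≈ 0.94231 (5 s.f.)

0.94231


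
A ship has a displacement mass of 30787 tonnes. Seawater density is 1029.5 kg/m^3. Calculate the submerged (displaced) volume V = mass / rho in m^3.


Formula: V = mass / rho
Step 1 — convert tonnes to kg: 30787 t * 1000 = 30787000 kg
Step 2 — V = 30787000 / 1029.5 ≈ 29905 m^3 (5 s.f.)

29905 m^3


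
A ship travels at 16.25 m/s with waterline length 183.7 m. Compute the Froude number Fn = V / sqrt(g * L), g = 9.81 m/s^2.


Formula: Fn = V / sqrt(g * L)
Step 1 — g * L = 9.81 * 183.7 = 1802.097
Step 2 — sqrt(g * L) = sqrt(1802.097) = 42.451113
Step 3 — Fn = 16.25 / 42.451113 ≈ 0.38279 (5 s.f.)

0.38279


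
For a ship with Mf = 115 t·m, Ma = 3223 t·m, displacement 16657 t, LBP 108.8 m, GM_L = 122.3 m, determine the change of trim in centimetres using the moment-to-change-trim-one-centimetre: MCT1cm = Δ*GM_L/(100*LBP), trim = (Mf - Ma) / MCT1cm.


Formula: net trimming moment = Mf - Ma; MCT1cm = Δ*GM_L/(100*LBP); trim = net moment / MCT1cm
Step 1 — net trimming moment = 115 - 3223 = -3108 t·m
Step 2 — MCT1cm = 16657 * 122.3 / (100 * 108.8) = 187.2382 t·m/cm
Step 3 — trim = -3108 / 187.2382 ≈ -16.599 cm (5 s.f.)

-16.599 cm


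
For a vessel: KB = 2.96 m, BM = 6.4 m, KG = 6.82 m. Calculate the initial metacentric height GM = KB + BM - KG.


Formula: GM = KB + BM - KG
Step 1 — KM = KB + BM = 2.96 + 6.4 = 9.36 m
Step 2 — GM = KM - KG = 9.36 - 6.82 = 2.54 m

2.54 m


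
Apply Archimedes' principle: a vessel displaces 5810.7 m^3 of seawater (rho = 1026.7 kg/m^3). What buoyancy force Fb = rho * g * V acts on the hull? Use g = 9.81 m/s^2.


Formula: Fb = rho * g * V
Substituting: Fb = 1026.7 * 9.81 * 5810.7
Intermediate: 1026.7 * 9.81 = 10071.927
Result: Fb = 10071.927 * 5810.7 ≈ 58525000 N (5 s.f.)

58525000 N


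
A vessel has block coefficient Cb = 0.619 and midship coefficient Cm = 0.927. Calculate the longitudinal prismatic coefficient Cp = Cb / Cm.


Formula: Cp = Cb / Cm
Substituting: Cp = 0.619 / 0.927
Result: Cp ≈ 0.66775 (5 s.f.)

0.66775


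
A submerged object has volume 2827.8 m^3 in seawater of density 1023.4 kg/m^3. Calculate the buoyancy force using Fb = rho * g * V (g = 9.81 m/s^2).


Formula: Fb = rho * g * V
Substituting: Fb = 1023.4 * 9.81 * 2827.8
Intermediate: 1023.4 * 9.81 = 10039.554
Result: Fb = 10039.554 * 2827.8 ≈ 28390000 N (5 s.f.)

28390000 N


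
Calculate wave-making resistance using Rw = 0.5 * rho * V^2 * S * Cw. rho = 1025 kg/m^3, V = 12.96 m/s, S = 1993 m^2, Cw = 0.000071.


Formula: Rw = 0.5 * rho * V^2 * S * Cw
Step 1 — V^2 = 12.96^2 = 167.9616
Step 2 — 0.5 * rho * V^2 = 0.5 * 1025 * 167.9616 = 86080.32
Step 3 — Rw = 86080.32 * 1993 * 0.000071 ≈ 12181 N (5 s.f.)

12181 N


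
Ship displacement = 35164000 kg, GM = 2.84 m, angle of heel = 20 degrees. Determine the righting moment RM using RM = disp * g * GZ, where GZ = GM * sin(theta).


Formula: GZ = GM * sin(theta); RM = disp * g * GZ
Step 1 — GZ = 2.84 * sin(20°) = 2.84 * 0.34202 = 0.971337 m
Step 2 — RM = 35164000 * 9.81 * 0.971337 ≈ 335070000 N·m (5 s.f.)

335070000 N·m


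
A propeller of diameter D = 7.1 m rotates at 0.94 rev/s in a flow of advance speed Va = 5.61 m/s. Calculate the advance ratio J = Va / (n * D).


Formula: J = Va / (n * D)
Step 1 — n * D = 0.94 * 7.1 = 6.674
Step 2 — J = 5.61 / 6.674 ≈ 0.84058 (5 s.f.)

0.84058


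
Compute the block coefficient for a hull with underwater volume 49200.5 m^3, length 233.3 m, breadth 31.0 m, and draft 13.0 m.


Formula: Cb = V / (L * B * T)
Step 1 — L * B * T = 233.3 * 31.0 * 13.0 = 94019.9 m^3
Step 2 — Cb = 49200.5 / 94019.9 ≈ 0.52330 (5 s.f.)

0.52330


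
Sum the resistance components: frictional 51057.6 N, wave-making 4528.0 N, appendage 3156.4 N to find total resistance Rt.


Formula: Rt = Rf + Rw + Ra
Substituting: Rt = 51057.6 + 4528.0 + 3156.4
Result: Rt = 58742.0 N

58742.0 N


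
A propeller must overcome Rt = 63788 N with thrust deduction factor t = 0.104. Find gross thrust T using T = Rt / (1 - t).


Formula: T = Rt / (1 - t)
Step 1 — (1 - t) = 1 - 0.104 = 0.896
Step 2 — T = 63788 / 0.896 ≈ 71192 N (5 s.f.)

71192 N


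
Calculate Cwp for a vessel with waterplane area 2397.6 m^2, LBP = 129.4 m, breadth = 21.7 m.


Formula: Cwp = Aw / (L * B)
Step 1 — L * B = 129.4 * 21.7 = 2807.98 m^2
Step 2 — Cwp = 2397.6 / 2807.98 ≈ 0.85385 (5 s.f.)

0.85385


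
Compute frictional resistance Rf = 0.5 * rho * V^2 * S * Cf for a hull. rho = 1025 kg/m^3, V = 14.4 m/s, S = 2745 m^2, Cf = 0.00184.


Formula: Rf = 0.5 * rho * V^2 * S * Cf
Step 1 — V^2 = 14.4^2 = 207.36
Step 2 — 0.5 * rho * V^2 = 0.5 * 1025 * 207.36 = 106272.0
Step 3 — Rf = 106272.0 * 2745 * 0.00184 ≈ 536760 N (5 s.f.)

536760 N


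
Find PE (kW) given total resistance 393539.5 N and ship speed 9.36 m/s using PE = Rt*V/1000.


Formula: PE = Rt * V / 1000 (kW)
Step 1 — PE (W) = 393539.5 * 9.36 = 3683529.72 W
Step 2 — PE (kW) = 3683529.72 / 1000 ≈ 3683.5 kW (5 s.f.)

3683.5 kW


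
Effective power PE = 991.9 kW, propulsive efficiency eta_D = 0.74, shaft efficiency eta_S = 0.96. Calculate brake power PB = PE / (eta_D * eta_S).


Formula: PB = PE / (eta_D * eta_S)
Step 1 — combined efficiency = eta_D * eta_S = 0.74 * 0.96 = 0.7104
Step 2 — PB = 991.9 / 0.7104 ≈ 1396.3 kW (5 s.f.)

1396.3 kW


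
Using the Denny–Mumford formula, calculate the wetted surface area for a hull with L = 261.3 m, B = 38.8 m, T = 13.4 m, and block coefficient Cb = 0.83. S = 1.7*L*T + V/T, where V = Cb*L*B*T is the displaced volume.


Formula: S = 1.7*L*T + V/T with V = Cb*L*B*T, i.e. S = L * (1.7*T + Cb*B)
Step 1 — 1.7*T = 1.7 * 13.4 = 22.78 m
Step 2 — Cb*B = 0.83 * 38.8 = 32.204 m
Step 3 — 1.7*T + Cb*B = 22.78 + 32.204 = 54.984 m
Step 4 — S = 261.3 * 54.984 ≈ 14367 m^2 (5 s.f.)

14367 m^2


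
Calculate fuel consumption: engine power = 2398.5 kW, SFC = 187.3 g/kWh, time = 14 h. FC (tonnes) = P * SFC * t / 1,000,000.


Formula: FC (tonnes) = P * SFC * t / 1,000,000
Step 1 — P * SFC * t = 2398.5 * 187.3 * 14 = 6289346.7 g
Step 2 — FC (tonnes) = 6289346.7 / 1,000,000 ≈ 6.2893 tonnes (5 s.f.)

6.2893 tonnes


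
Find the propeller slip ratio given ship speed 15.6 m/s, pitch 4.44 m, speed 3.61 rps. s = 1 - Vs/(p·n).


Formula: s = 1 - Vs / (p * n)
Step 1 — p * n = 4.44 * 3.61 = 16.0284
Step 2 — Vs / (p*n) = 15.6 / 16.0284 = 0.973272 (6 d.p.)
Step 3 — s = 1 - 0.973272 = 0.026728

0.026728


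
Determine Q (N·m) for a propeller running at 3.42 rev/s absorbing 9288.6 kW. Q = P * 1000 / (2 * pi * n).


Formula: Q = P_W / (2 * pi * n)
Step 1 — P_W = 9288.6 kW * 1000 = 9288600.0 W
Step 2 — 2 * pi * n = 2 * pi * 3.42 = 21.488494
Step 3 — Q = 9288600.0 / 21.488494 ≈ 432260 N·m (5 s.f.)

432260 N·m


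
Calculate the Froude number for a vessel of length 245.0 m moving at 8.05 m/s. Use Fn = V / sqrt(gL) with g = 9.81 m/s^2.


Formula: Fn = V / sqrt(g * L)
Step 1 — g * L = 9.81 * 245.0 = 2403.45
Step 2 — sqrt(g * L) = sqrt(2403.45) = 49.024994
Step 3 — Fn = 8.05 / 49.024994 ≈ 0.16420 (5 s.f.)

0.16420


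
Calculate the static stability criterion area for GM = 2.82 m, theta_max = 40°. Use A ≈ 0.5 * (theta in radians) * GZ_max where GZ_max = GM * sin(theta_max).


Formula: GZ_max = GM * sin(theta); Area = 0.5 * theta_rad * GZ_max
Step 1 — GZ_max = 2.82 * sin(40°) = 2.82 * 0.642788 = 1.812662 m
Step 2 — theta_rad = 40 * pi/180 = 0.698132 rad
Step 3 — Area = 0.5 * 0.698132 * 1.812662 ≈ 0.63274 m·rad (5 s.f.)

0.63274 m·rad


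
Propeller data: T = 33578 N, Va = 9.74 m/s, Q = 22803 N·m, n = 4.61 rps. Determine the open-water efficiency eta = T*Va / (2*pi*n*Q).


Formula: eta = T * Va / (2 * pi * n * Q)
Step 1 — numerator = T * Va = 33578 * 9.74 = 327049.72
Step 2 — 2 * pi * n = 2 * pi * 4.61 = 28.965484
Step 3 — denominator = 28.965484 * 22803 = 660499.93
Step 4 — eta = 327049.72 / 660499.93 ≈ 0.49515 (5 s.f.)

0.49515


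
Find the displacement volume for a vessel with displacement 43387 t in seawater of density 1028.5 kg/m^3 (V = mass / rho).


Formula: V = mass / rho
Step 1 — convert tonnes to kg: 43387 t * 1000 = 43387000 kg
Step 2 — V = 43387000 / 1028.5 ≈ 42185 m^3 (5 s.f.)

42185 m^3


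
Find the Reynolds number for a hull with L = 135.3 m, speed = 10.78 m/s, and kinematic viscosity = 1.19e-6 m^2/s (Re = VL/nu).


Formula: Re = V * L / nu
Step 1 — V * L = 10.78 * 135.3 = 1458.534 m^2/s
Step 2 — Re = 1458.534 / 1.19e-6 = 1.23e+09

1.23e+09


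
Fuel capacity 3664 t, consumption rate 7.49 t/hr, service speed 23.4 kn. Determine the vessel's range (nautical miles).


Formula: endurance = fuel / rate; range = endurance * speed
Step 1 — endurance = 3664 / 7.49 = 489.1856 hours
Step 2 — range = 489.1856 * 23.4 ≈ 11447 nautical miles (5 s.f.)

11447 NM


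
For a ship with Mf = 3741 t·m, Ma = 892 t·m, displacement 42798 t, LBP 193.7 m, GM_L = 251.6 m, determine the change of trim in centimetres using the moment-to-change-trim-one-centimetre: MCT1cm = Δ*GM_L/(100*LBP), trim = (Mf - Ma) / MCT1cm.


Formula: net trimming moment = Mf - Ma; MCT1cm = Δ*GM_L/(100*LBP); trim = net moment / MCT1cm
Step 1 — net trimming moment = 3741 - 892 = 2849 t·m
Step 2 — MCT1cm = 42798 * 251.6 / (100 * 193.7) = 555.91 t·m/cm
Step 3 — trim = 2849 / 555.91 ≈ 5.1249 cm (5 s.f.)

5.1249 cm


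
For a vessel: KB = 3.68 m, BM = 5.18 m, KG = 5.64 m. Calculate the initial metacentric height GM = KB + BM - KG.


Formula: GM = KB + BM - KG
Step 1 — KM = KB + BM = 3.68 + 5.18 = 8.86 m
Step 2 — GM = KM - KG = 8.86 - 5.64 = 3.22 m

3.22 m


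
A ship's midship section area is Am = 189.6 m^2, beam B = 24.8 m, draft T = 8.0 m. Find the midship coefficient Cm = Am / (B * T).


Formula: Cm = Am / (B * T)
Step 1 — B * T = 24.8 * 8.0 = 198.4 m^2
Step 2 — Cm = 189.6 / 198.4 ≈ 0.95565 (5 s.f.)

0.95565


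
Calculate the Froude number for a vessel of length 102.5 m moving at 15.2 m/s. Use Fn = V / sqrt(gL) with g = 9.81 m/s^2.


Formula: Fn = V / sqrt(g * L)
Step 1 — g * L = 9.81 * 102.5 = 1005.525
Step 2 — sqrt(g * L) = sqrt(1005.525) = 31.710014
Step 3 — Fn = 15.2 / 31.710014 ≈ 0.47934 (5 s.f.)

0.47934


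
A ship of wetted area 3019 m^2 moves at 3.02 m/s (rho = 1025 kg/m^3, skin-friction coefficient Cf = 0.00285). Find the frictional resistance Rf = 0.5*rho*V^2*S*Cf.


Formula: Rf = 0.5 * rho * V^2 * S * Cf
Step 1 — V^2 = 3.02^2 = 9.1204
Step 2 — 0.5 * rho * V^2 = 0.5 * 1025 * 9.1204 = 4674.205
Step 3 — Rf = 4674.205 * 3019 * 0.00285 ≈ 40218 N (5 s.f.)

40218 N


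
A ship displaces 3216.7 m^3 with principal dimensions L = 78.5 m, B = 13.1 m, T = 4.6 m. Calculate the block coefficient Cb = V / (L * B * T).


Formula: Cb = V / (L * B * T)
Step 1 — L * B * T = 78.5 * 13.1 * 4.6 = 4730.41 m^3
Step 2 — Cb = 3216.7 / 4730.41 ≈ 0.68000 (5 s.f.)

0.68000


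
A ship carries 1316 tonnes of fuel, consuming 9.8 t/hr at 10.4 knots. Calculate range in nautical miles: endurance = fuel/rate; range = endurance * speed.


Formula: endurance = fuel / rate; range = endurance * speed
Step 1 — endurance = 1316 / 9.8 = 134.2857 hours
Step 2 — range = 134.2857 * 10.4 ≈ 1396.6 nautical miles (5 s.f.)

1396.6 NM


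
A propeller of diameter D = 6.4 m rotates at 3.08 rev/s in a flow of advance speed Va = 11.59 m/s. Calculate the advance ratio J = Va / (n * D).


Formula: J = Va / (n * D)
Step 1 — n * D = 3.08 * 6.4 = 19.712
Step 2 — J = 11.59 / 19.712 ≈ 0.58797 (5 s.f.)

0.58797


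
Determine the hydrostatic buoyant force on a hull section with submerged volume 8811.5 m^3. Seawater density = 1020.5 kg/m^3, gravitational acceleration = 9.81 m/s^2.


Formula: Fb = rho * g * V
Substituting: Fb = 1020.5 * 9.81 * 8811.5
Intermediate: 1020.5 * 9.81 = 10011.105
Result: Fb = 10011.105 * 8811.5 ≈ 88213000 N (5 s.f.)

88213000 N


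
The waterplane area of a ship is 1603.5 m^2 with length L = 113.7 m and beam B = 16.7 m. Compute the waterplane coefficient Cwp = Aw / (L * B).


Formula: Cwp = Aw / (L * B)
Step 1 — L * B = 113.7 * 16.7 = 1898.79 m^2
Step 2 — Cwp = 1603.5 / 1898.79 ≈ 0.84449 (5 s.f.)

0.84449


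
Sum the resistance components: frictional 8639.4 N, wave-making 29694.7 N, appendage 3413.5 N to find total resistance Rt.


Formula: Rt = Rf + Rw + Ra
Substituting: Rt = 8639.4 + 29694.7 + 3413.5
Result: Rt = 41747.6 N

41747.6 N


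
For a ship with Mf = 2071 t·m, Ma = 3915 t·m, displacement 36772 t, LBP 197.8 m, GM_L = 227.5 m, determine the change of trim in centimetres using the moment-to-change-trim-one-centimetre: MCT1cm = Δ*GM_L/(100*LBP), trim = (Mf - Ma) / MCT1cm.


Formula: net trimming moment = Mf - Ma; MCT1cm = Δ*GM_L/(100*LBP); trim = net moment / MCT1cm
Step 1 — net trimming moment = 2071 - 3915 = -1844 t·m
Step 2 — MCT1cm = 36772 * 227.5 / (100 * 197.8) = 422.9338 t·m/cm
Step 3 — trim = -1844 / 422.9338 ≈ -4.3600 cm (5 s.f.)

-4.3600 cm


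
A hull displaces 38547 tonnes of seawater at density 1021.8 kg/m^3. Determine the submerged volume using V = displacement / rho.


Formula: V = mass / rho
Step 1 — convert tonnes to kg: 38547 t * 1000 = 38547000 kg
Step 2 — V = 38547000 / 1021.8 ≈ 37725 m^3 (5 s.f.)

37725 m^3


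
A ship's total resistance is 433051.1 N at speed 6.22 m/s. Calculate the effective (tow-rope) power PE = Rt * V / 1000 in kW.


Formula: PE = Rt * V / 1000 (kW)
Step 1 — PE (W) = 433051.1 * 6.22 = 2693577.842 W
Step 2 — PE (kW) = 2693577.842 / 1000 ≈ 2693.6 kW (5 s.f.)

2693.6 kW


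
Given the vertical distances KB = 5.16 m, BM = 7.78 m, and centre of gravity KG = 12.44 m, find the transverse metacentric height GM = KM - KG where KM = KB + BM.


Formula: GM = KB + BM - KG
Step 1 — KM = KB + BM = 5.16 + 7.78 = 12.94 m
Step 2 — GM = KM - KG = 12.94 - 12.44 = 0.5 m

0.5 m


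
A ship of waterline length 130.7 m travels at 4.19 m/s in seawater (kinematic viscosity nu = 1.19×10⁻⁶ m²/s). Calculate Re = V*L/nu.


Formula: Re = V * L / nu
Step 1 — V * L = 4.19 * 130.7 = 547.633 m^2/s
Step 2 — Re = 547.633 / 1.19e-6 = 4.60e+08

4.60e+08


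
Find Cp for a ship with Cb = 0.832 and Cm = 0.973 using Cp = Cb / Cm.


Formula: Cp = Cb / Cm
Substituting: Cp = 0.832 / 0.973
Result: Cp ≈ 0.85509 (5 s.f.)

0.85509


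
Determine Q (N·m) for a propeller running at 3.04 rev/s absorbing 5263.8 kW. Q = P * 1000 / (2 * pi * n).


Formula: Q = P_W / (2 * pi * n)
Step 1 — P_W = 5263.8 kW * 1000 = 5263800.0 W
Step 2 — 2 * pi * n = 2 * pi * 3.04 = 19.100883
Step 3 — Q = 5263800.0 / 19.100883 ≈ 275580 N·m (5 s.f.)

275580 N·m


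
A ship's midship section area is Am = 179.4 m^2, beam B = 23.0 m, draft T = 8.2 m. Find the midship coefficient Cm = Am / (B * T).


Formula: Cm = Am / (B * T)
Step 1 — B * T = 23.0 * 8.2 = 188.6 m^2
Step 2 — Cm = 179.4 / 188.6 ≈ 0.95122 (5 s.f.)

0.95122


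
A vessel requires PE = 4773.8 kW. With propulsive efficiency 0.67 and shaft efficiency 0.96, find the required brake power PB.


Formula: PB = PE / (eta_D * eta_S)
Step 1 — combined efficiency = eta_D * eta_S = 0.67 * 0.96 = 0.6432
Step 2 — PB = 4773.8 / 0.6432 ≈ 7422.0 kW (5 s.f.)

7422.0 kW


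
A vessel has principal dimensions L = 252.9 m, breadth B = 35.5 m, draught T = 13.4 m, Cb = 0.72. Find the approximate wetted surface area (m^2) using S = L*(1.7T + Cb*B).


Formula: S = 1.7*L*T + V/T with V = Cb*L*B*T, i.e. S = L * (1.7*T + Cb*B)
Step 1 — 1.7*T = 1.7 * 13.4 = 22.78 m
Step 2 — Cb*B = 0.72 * 35.5 = 25.56 m
Step 3 — 1.7*T + Cb*B = 22.78 + 25.56 = 48.34 m
Step 4 — S = 252.9 * 48.34 ≈ 12225 m^2 (5 s.f.)

12225 m^2


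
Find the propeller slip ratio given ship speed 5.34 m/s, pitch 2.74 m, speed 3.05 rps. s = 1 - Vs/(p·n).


Formula: s = 1 - Vs / (p * n)
Step 1 — p * n = 2.74 * 3.05 = 8.357
Step 2 — Vs / (p*n) = 5.34 / 8.357 = 0.638985 (6 d.p.)
Step 3 — s = 1 - 0.638985 = 0.361015

0.361015


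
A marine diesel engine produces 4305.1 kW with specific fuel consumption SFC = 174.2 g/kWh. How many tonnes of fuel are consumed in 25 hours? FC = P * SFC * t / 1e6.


Formula: FC (tonnes) = P * SFC * t / 1,000,000
Step 1 — P * SFC * t = 4305.1 * 174.2 * 25 = 18748710.5 g
Step 2 — FC (tonnes) = 18748710.5 / 1,000,000 ≈ 18.749 tonnes (5 s.f.)

18.749 tonnes


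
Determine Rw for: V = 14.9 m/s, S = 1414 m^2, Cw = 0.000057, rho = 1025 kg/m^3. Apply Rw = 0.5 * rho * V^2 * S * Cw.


Formula: Rw = 0.5 * rho * V^2 * S * Cw
Step 1 — V^2 = 14.9^2 = 222.01
Step 2 — 0.5 * rho * V^2 = 0.5 * 1025 * 222.01 = 113780.125
Step 3 — Rw = 113780.125 * 1414 * 0.000057 ≈ 9170.5 N (5 s.f.)

9170.5 N


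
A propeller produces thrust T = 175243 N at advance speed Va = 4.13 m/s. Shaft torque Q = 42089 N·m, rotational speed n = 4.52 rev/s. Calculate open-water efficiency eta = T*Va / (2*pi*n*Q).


Formula: eta = T * Va / (2 * pi * n * Q)
Step 1 — numerator = T * Va = 175243 * 4.13 = 723753.59
Step 2 — 2 * pi * n = 2 * pi * 4.52 = 28.399998
Step 3 — denominator = 28.399998 * 42089 = 1195327.52
Step 4 — eta = 723753.59 / 1195327.52 ≈ 0.60549 (5 s.f.)

0.60549


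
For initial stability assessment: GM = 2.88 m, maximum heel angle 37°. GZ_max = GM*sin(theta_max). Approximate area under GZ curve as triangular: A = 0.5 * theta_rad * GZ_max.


Formula: GZ_max = GM * sin(theta); Area = 0.5 * theta_rad * GZ_max
Step 1 — GZ_max = 2.88 * sin(37°) = 2.88 * 0.601815 = 1.733227 m
Step 2 — theta_rad = 37 * pi/180 = 0.645772 rad
Step 3 — Area = 0.5 * 0.645772 * 1.733227 ≈ 0.55963 m·rad (5 s.f.)

0.55963 m·rad


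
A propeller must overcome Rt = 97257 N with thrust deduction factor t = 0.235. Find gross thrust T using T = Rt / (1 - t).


Formula: T = Rt / (1 - t)
Step 1 — (1 - t) = 1 - 0.235 = 0.765
Step 2 — T = 97257 / 0.765 ≈ 127130 N (5 s.f.)

127130 N


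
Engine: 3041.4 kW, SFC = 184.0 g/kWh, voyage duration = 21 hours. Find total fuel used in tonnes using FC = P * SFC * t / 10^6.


Formula: FC (tonnes) = P * SFC * t / 1,000,000
Step 1 — P * SFC * t = 3041.4 * 184.0 * 21 = 11751969.6 g
Step 2 — FC (tonnes) = 11751969.6 / 1,000,000 ≈ 11.752 tonnes (5 s.f.)

11.752 tonnes


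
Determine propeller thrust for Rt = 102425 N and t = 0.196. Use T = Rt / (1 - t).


Formula: T = Rt / (1 - t)
Step 1 — (1 - t) = 1 - 0.196 = 0.804
Step 2 — T = 102425 / 0.804 ≈ 127390 N (5 s.f.)

127390 N


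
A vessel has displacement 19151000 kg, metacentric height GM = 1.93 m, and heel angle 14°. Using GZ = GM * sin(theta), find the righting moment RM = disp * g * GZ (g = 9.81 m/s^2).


Formula: GZ = GM * sin(theta); RM = disp * g * GZ
Step 1 — GZ = 1.93 * sin(14°) = 1.93 * 0.241922 = 0.466909 m
Step 2 — RM = 19151000 * 9.81 * 0.466909 ≈ 87719000 N·m (5 s.f.)

87719000 N·m


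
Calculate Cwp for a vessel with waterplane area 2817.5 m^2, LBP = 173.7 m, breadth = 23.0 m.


Formula: Cwp = Aw / (L * B)
Step 1 — L * B = 173.7 * 23.0 = 3995.1 m^2
Step 2 — Cwp = 2817.5 / 3995.1 ≈ 0.70524 (5 s.f.)

0.70524


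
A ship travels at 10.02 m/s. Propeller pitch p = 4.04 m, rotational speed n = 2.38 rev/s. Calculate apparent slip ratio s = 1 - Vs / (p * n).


Formula: s = 1 - Vs / (p * n)
Step 1 — p * n = 4.04 * 2.38 = 9.6152
Step 2 — Vs / (p*n) = 10.02 / 9.6152 = 1.0421 (6 d.p.)
Step 3 — s = 1 - 1.0421 = -0.0421

-0.0421


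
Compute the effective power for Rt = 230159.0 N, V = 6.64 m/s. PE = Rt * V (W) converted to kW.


Formula: PE = Rt * V / 1000 (kW)
Step 1 — PE (W) = 230159.0 * 6.64 = 1528255.76 W
Step 2 — PE (kW) = 1528255.76 / 1000 ≈ 1528.3 kW (5 s.f.)

1528.3 kW


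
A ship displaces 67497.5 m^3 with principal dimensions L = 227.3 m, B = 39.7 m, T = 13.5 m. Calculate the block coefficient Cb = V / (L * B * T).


Formula: Cb = V / (L * B * T)
Step 1 — L * B * T = 227.3 * 39.7 * 13.5 = 121821.435 m^3
Step 2 — Cb = 67497.5 / 121821.435 ≈ 0.55407 (5 s.f.)

0.55407


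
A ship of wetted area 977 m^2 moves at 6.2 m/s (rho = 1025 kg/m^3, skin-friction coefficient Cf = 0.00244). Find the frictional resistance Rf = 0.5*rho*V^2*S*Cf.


Formula: Rf = 0.5 * rho * V^2 * S * Cf
Step 1 — V^2 = 6.2^2 = 38.44
Step 2 — 0.5 * rho * V^2 = 0.5 * 1025 * 38.44 = 19700.5
Step 3 — Rf = 19700.5 * 977 * 0.00244 ≈ 46964 N (5 s.f.)

46964 N


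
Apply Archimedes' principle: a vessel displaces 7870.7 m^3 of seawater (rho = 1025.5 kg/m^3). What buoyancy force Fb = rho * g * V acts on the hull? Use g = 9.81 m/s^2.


Formula: Fb = rho * g * V
Substituting: Fb = 1025.5 * 9.81 * 7870.7
Intermediate: 1025.5 * 9.81 = 10060.155
Result: Fb = 10060.155 * 7870.7 ≈ 79180000 N (5 s.f.)

79180000 N


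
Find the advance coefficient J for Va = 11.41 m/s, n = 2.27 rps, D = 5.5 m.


Formula: J = Va / (n * D)
Step 1 — n * D = 2.27 * 5.5 = 12.485
Step 2 — J = 11.41 / 12.485 ≈ 0.91390 (5 s.f.)

0.91390


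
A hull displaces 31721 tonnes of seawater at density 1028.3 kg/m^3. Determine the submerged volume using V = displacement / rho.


Formula: V = mass / rho
Step 1 — convert tonnes to kg: 31721 t * 1000 = 31721000 kg
Step 2 — V = 31721000 / 1028.3 ≈ 30848 m^3 (5 s.f.)

30848 m^3


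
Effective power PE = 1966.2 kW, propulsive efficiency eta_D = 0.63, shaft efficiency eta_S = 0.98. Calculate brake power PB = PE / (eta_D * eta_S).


Formula: PB = PE / (eta_D * eta_S)
Step 1 — combined efficiency = eta_D * eta_S = 0.63 * 0.98 = 0.6174
Step 2 — PB = 1966.2 / 0.6174 ≈ 3184.6 kW (5 s.f.)

3184.6 kW


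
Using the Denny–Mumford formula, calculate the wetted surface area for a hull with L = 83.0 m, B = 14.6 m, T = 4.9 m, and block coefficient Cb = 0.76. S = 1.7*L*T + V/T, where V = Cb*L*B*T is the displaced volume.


Formula: S = 1.7*L*T + V/T with V = Cb*L*B*T, i.e. S = L * (1.7*T + Cb*B)
Step 1 — 1.7*T = 1.7 * 4.9 = 8.33 m
Step 2 — Cb*B = 0.76 * 14.6 = 11.096 m
Step 3 — 1.7*T + Cb*B = 8.33 + 11.096 = 19.426 m
Step 4 — S = 83.0 * 19.426 ≈ 1612.4 m^2 (5 s.f.)

1612.4 m^2


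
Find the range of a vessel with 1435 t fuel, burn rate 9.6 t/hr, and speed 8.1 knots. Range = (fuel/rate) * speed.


Formula: endurance = fuel / rate; range = endurance * speed
Step 1 — endurance = 1435 / 9.6 = 149.4792 hours
Step 2 — range = 149.4792 * 8.1 ≈ 1210.8 nautical miles (5 s.f.)

1210.8 NM


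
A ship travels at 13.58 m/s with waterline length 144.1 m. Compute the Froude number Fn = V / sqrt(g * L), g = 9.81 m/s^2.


Formula: Fn = V / sqrt(g * L)
Step 1 — g * L = 9.81 * 144.1 = 1413.621
Step 2 — sqrt(g * L) = sqrt(1413.621) = 37.598152
Step 3 — Fn = 13.58 / 37.598152 ≈ 0.36119 (5 s.f.)

0.36119


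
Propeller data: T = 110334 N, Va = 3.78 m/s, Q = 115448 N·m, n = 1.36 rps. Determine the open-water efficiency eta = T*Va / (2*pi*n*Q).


Formula: eta = T * Va / (2 * pi * n * Q)
Step 1 — numerator = T * Va = 110334 * 3.78 = 417062.52
Step 2 — 2 * pi * n = 2 * pi * 1.36 = 8.545132
Step 3 — denominator = 8.545132 * 115448 = 986518.4
Step 4 — eta = 417062.52 / 986518.4 ≈ 0.42276 (5 s.f.)

0.42276


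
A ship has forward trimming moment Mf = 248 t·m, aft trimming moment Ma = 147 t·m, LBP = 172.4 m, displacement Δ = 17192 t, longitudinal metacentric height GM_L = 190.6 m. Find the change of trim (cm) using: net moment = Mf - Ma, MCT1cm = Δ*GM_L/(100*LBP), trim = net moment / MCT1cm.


Formula: net trimming moment = Mf - Ma; MCT1cm = Δ*GM_L/(100*LBP); trim = net moment / MCT1cm
Step 1 — net trimming moment = 248 - 147 = 101 t·m
Step 2 — MCT1cm = 17192 * 190.6 / (100 * 172.4) = 190.0693 t·m/cm
Step 3 — trim = 101 / 190.0693 ≈ 0.53139 cm (5 s.f.)

0.53139 cm


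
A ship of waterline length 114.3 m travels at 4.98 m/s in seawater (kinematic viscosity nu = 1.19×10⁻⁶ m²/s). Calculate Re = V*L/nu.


Formula: Re = V * L / nu
Step 1 — V * L = 4.98 * 114.3 = 569.214 m^2/s
Step 2 — Re = 569.214 / 1.19e-6 = 4.78e+08

4.78e+08


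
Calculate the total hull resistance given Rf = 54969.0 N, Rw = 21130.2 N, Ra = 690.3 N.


Formula: Rt = Rf + Rw + Ra
Substituting: Rt = 54969.0 + 21130.2 + 690.3
Result: Rt = 76789.5 N

76789.5 N


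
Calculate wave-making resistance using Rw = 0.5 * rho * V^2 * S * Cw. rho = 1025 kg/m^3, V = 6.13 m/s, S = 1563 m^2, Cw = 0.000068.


Formula: Rw = 0.5 * rho * V^2 * S * Cw
Step 1 — V^2 = 6.13^2 = 37.5769
Step 2 — 0.5 * rho * V^2 = 0.5 * 1025 * 37.5769 = 19258.16125
Step 3 — Rw = 19258.16125 * 1563 * 0.000068 ≈ 2046.8 N (5 s.f.)

2046.8 N


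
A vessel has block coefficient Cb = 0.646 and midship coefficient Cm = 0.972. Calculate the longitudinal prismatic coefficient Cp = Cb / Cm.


Formula: Cp = Cb / Cm
Substituting: Cp = 0.646 / 0.972
Result: Cp ≈ 0.66461 (5 s.f.)

0.66461


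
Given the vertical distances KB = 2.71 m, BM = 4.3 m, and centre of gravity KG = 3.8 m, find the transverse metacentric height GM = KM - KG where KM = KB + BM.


Formula: GM = KB + BM - KG
Step 1 — KM = KB + BM = 2.71 + 4.3 = 7.01 m
Step 2 — GM = KM - KG = 7.01 - 3.8 = 3.21 m

3.21 m


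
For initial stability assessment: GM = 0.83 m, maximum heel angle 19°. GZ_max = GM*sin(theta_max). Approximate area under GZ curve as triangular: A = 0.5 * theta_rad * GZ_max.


Formula: GZ_max = GM * sin(theta); Area = 0.5 * theta_rad * GZ_max
Step 1 — GZ_max = 0.83 * sin(19°) = 0.83 * 0.325568 = 0.270221 m
Step 2 — theta_rad = 19 * pi/180 = 0.331613 rad
Step 3 — Area = 0.5 * 0.331613 * 0.270221 ≈ 0.044804 m·rad (5 s.f.)

0.044804 m·rad


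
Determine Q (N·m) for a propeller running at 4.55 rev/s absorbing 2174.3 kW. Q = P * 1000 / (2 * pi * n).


Formula: Q = P_W / (2 * pi * n)
Step 1 — P_W = 2174.3 kW * 1000 = 2174300.0 W
Step 2 — 2 * pi * n = 2 * pi * 4.55 = 28.588493
Step 3 — Q = 2174300.0 / 28.588493 ≈ 76055 N·m (5 s.f.)

76055 N·m


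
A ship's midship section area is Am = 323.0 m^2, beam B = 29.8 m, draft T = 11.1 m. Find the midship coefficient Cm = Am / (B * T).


Formula: Cm = Am / (B * T)
Step 1 — B * T = 29.8 * 11.1 = 330.78 m^2
Step 2 — Cm = 323.0 / 330.78 ≈ 0.97648 (5 s.f.)

0.97648


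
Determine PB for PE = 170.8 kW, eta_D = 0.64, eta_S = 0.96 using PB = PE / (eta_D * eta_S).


Formula: PB = PE / (eta_D * eta_S)
Step 1 — combined efficiency = eta_D * eta_S = 0.64 * 0.96 = 0.6144
Step 2 — PB = 170.8 / 0.6144 ≈ 277.99 kW (5 s.f.)

277.99 kW


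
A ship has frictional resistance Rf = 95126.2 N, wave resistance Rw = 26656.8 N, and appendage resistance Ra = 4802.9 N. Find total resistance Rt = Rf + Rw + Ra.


Formula: Rt = Rf + Rw + Ra
Substituting: Rt = 95126.2 + 26656.8 + 4802.9
Result: Rt = 126585.9 N

126585.9 N


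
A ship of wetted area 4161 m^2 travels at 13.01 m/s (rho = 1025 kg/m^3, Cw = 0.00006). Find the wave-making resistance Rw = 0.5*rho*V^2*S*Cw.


Formula: Rw = 0.5 * rho * V^2 * S * Cw
Step 1 — V^2 = 13.01^2 = 169.2601
Step 2 — 0.5 * rho * V^2 = 0.5 * 1025 * 169.2601 = 86745.80125
Step 3 — Rw = 86745.80125 * 4161 * 0.00006 ≈ 21657 N (5 s.f.)

21657 N


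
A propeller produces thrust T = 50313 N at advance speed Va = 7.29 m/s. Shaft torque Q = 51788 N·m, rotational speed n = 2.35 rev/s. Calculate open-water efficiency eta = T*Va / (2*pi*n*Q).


Formula: eta = T * Va / (2 * pi * n * Q)
Step 1 — numerator = T * Va = 50313 * 7.29 = 366781.77
Step 2 — 2 * pi * n = 2 * pi * 2.35 = 14.765485
Step 3 — denominator = 14.765485 * 51788 = 764674.94
Step 4 — eta = 366781.77 / 764674.94 ≈ 0.47966 (5 s.f.)

0.47966


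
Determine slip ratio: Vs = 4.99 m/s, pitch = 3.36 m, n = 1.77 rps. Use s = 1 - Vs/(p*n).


Formula: s = 1 - Vs / (p * n)
Step 1 — p * n = 3.36 * 1.77 = 5.9472
Step 2 — Vs / (p*n) = 4.99 / 5.9472 = 0.83905 (6 d.p.)
Step 3 — s = 1 - 0.83905 = 0.16095

0.16095


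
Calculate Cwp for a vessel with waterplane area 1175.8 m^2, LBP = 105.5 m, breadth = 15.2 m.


Formula: Cwp = Aw / (L * B)
Step 1 — L * B = 105.5 * 15.2 = 1603.6 m^2
Step 2 — Cwp = 1175.8 / 1603.6 ≈ 0.73323 (5 s.f.)

0.73323


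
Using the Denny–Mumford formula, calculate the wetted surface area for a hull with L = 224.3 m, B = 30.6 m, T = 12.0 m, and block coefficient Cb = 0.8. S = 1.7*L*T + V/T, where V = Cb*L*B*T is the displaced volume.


Formula: S = 1.7*L*T + V/T with V = Cb*L*B*T, i.e. S = L * (1.7*T + Cb*B)
Step 1 — 1.7*T = 1.7 * 12.0 = 20.4 m
Step 2 — Cb*B = 0.8 * 30.6 = 24.48 m
Step 3 — 1.7*T + Cb*B = 20.4 + 24.48 = 44.88 m
Step 4 — S = 224.3 * 44.88 ≈ 10067 m^2 (5 s.f.)

10067 m^2


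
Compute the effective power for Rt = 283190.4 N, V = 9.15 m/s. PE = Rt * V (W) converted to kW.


Formula: PE = Rt * V / 1000 (kW)
Step 1 — PE (W) = 283190.4 * 9.15 = 2591192.16 W
Step 2 — PE (kW) = 2591192.16 / 1000 ≈ 2591.2 kW (5 s.f.)

2591.2 kW


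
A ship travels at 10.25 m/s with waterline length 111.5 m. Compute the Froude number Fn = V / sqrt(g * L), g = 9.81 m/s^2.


Formula: Fn = V / sqrt(g * L)
Step 1 — g * L = 9.81 * 111.5 = 1093.815
Step 2 — sqrt(g * L) = sqrt(1093.815) = 33.072874
Step 3 — Fn = 10.25 / 33.072874 ≈ 0.30992 (5 s.f.)

0.30992


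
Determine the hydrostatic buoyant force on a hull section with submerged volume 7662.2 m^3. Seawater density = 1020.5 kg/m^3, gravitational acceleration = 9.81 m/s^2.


Formula: Fb = rho * g * V
Substituting: Fb = 1020.5 * 9.81 * 7662.2
Intermediate: 1020.5 * 9.81 = 10011.105
Result: Fb = 10011.105 * 7662.2 ≈ 76707000 N (5 s.f.)

76707000 N


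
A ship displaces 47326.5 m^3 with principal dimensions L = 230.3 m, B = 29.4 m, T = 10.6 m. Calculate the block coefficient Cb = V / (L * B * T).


Formula: Cb = V / (L * B * T)
Step 1 — L * B * T = 230.3 * 29.4 * 10.6 = 71770.692 m^3
Step 2 — Cb = 47326.5 / 71770.692 ≈ 0.65941 (5 s.f.)

0.65941


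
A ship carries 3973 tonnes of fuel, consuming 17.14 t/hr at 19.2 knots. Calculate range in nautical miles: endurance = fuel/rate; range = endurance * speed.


Formula: endurance = fuel / rate; range = endurance * speed
Step 1 — endurance = 3973 / 17.14 = 231.797 hours
Step 2 — range = 231.797 * 19.2 ≈ 4450.5 nautical miles (5 s.f.)

4450.5 NM


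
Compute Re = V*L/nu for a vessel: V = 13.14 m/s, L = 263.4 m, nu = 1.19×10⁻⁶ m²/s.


Formula: Re = V * L / nu
Step 1 — V * L = 13.14 * 263.4 = 3461.076 m^2/s
Step 2 — Re = 3461.076 / 1.19e-6 = 2.91e+09

2.91e+09


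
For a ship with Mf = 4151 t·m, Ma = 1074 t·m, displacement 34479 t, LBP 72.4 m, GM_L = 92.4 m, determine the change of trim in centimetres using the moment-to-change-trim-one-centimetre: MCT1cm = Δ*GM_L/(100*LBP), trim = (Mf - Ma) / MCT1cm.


Formula: net trimming moment = Mf - Ma; MCT1cm = Δ*GM_L/(100*LBP); trim = net moment / MCT1cm
Step 1 — net trimming moment = 4151 - 1074 = 3077 t·m
Step 2 — MCT1cm = 34479 * 92.4 / (100 * 72.4) = 440.0359 t·m/cm
Step 3 — trim = 3077 / 440.0359 ≈ 6.9926 cm (5 s.f.)

6.9926 cm


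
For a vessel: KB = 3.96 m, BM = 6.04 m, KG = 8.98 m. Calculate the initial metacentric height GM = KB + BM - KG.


Formula: GM = KB + BM - KG
Step 1 — KM = KB + BM = 3.96 + 6.04 = 10.0 m
Step 2 — GM = KM - KG = 10.0 - 8.98 = 1.02 m

1.02 m
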